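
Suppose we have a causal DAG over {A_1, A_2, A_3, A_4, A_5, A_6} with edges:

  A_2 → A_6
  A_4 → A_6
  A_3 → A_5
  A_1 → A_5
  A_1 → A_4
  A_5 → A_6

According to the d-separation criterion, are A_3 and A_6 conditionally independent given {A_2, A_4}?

We examine all 2 paths between A_3 and A_6:
Path 1: A_3 → A_5 ← A_1 → A_4 → A_6
  A_5 is a collider here and neither A_5 nor any of its descendants is conditioned on, so the collider stays closed — the path is blocked at A_5.
Path 2: A_3 → A_5 → A_6
  A_5 is a chain and A_5 is not conditioned on — no node blocks this path, so it is active.
Because an active path exists, A_3 and A_6 are not d-separated.

No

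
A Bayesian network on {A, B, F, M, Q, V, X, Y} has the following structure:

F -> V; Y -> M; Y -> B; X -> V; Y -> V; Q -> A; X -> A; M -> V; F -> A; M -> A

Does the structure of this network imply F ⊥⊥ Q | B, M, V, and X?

Enumerating the 4 paths from F to Q and testing each for blocking by {B, M, V, X}:
  1. F → V ← X → A ← Q — V:collider[open]; X:fork[blocks]; A:collider[blocks] ⇒ blocked
  2. F → V ← M → A ← Q — V:collider[open]; M:fork[blocks]; A:collider[blocks] ⇒ blocked
  3. F → V ← Y → M → A ← Q — V:collider[open]; Y:fork[open]; M:chain[blocks]; A:collider[blocks] ⇒ blocked
  4. F → A ← Q — A:collider[blocks] ⇒ blocked
Since every path is blocked, d-separation holds.

Yes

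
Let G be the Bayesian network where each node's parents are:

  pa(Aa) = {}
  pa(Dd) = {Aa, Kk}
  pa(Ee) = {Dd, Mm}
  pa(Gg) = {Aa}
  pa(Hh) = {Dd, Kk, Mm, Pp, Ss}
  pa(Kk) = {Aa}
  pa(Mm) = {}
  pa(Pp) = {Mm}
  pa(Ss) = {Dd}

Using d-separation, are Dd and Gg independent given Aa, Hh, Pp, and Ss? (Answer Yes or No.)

Yes — Dd and Gg are d-separated given {Aa, Hh, Pp, Ss}.

We examine all 6 paths between Dd and Gg:
  1. Dd → Hh ← Kk ← Aa → Gg — Hh:collider[open]; Kk:chain[open]; Aa:fork[blocks] ⇒ blocked
  2. Dd → Ss → Hh ← Kk ← Aa → Gg — Ss:chain[blocks]; Hh:collider[open]; Kk:chain[open]; Aa:fork[blocks] ⇒ blocked
  3. Dd → Ee ← Mm → Hh ← Kk ← Aa → Gg — Ee:collider[blocks]; Mm:fork[open]; Hh:collider[open]; Kk:chain[open]; Aa:fork[blocks] ⇒ blocked
  4. Dd → Ee ← Mm → Pp → Hh ← Kk ← Aa → Gg — Ee:collider[blocks]; Mm:fork[open]; Pp:chain[blocks]; Hh:collider[open]; Kk:chain[open]; Aa:fork[blocks] ⇒ blocked
  5. Dd ← Kk ← Aa → Gg — Kk:chain[open]; Aa:fork[blocks] ⇒ blocked
  6. Dd ← Aa → Gg — Aa:fork[blocks] ⇒ blocked
Every path is blocked, so Dd and Gg are d-separated given {Aa, Hh, Pp, Ss}.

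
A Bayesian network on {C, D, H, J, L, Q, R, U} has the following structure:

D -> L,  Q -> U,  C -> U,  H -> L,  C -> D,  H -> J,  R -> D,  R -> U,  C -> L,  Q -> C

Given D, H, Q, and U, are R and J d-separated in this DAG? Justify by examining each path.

Yes

Enumerating the 6 paths from R to J and testing each for blocking by {D, H, Q, U}:
Path 1: R → D ← C → L ← H → J
  L is a collider here and neither L nor any of its descendants is conditioned on, so the collider stays closed — the path is blocked at L.
Path 2: R → D → L ← H → J
  D is a chain here and D is conditioned on, so the path is blocked at D.
Path 3: R → U ← C → D → L ← H → J
  D is a chain here and D is conditioned on, so the path is blocked at D.
Path 4: R → U ← C → L ← H → J
  L is a collider here and neither L nor any of its descendants is conditioned on, so the collider stays closed — the path is blocked at L.
Path 5: R → U ← Q → C → D → L ← H → J
  Q is a fork here and Q is conditioned on, so the path is blocked at Q.
Path 6: R → U ← Q → C → L ← H → J
  Q is a fork here and Q is conditioned on, so the path is blocked at Q.
Every path is blocked, so R and J are d-separated given {D, H, Q, U}.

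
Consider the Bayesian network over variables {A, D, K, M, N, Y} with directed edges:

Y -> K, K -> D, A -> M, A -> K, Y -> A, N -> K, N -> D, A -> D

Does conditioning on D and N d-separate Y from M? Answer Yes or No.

4 paths connect Y and M; each must be blocked for d-separation to hold:
Path 1: Y → K ← N → D ← A → M
  N is a fork here and N is conditioned on, so the path is blocked at N.
Path 2: Y → K ← A → M
  K is a collider and its descendant D is conditioned on, which opens it; A is a fork and A is not conditioned on — no node blocks this path, so it is active.
Path 3: Y → K → D ← A → M
  K is a chain and K is not conditioned on; D is a collider and D is conditioned on, which opens it; A is a fork and A is not conditioned on — no node blocks this path, so it is active.
Path 4: Y → A → M
  A is a chain and A is not conditioned on — no node blocks this path, so it is active.
Because an active path exists, Y and M are not d-separated.

No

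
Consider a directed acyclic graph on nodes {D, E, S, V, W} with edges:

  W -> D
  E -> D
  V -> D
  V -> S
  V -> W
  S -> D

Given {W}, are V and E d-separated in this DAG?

3 paths connect V and E; each must be blocked for d-separation to hold:
  1. V → W → D ← E — W:chain[blocks]; D:collider[blocks] ⇒ blocked
  2. V → S → D ← E — S:chain[open]; D:collider[blocks] ⇒ blocked
  3. V → D ← E — D:collider[blocks] ⇒ blocked
Every path is blocked, so V and E are d-separated given {W}.

Yes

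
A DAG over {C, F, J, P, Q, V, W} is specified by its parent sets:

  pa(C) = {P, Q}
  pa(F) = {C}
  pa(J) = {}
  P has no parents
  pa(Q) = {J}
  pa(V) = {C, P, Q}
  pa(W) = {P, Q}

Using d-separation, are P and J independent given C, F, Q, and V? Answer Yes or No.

Enumerating the 5 paths from P to J and testing each for blocking by {C, F, Q, V}:
  1. P → C ← Q ← J — C:collider[open]; Q:chain[blocks] ⇒ blocked
  2. P → C → V ← Q ← J — C:chain[blocks]; V:collider[open]; Q:chain[blocks] ⇒ blocked
  3. P → V ← Q ← J — V:collider[open]; Q:chain[blocks] ⇒ blocked
  4. P → V ← C ← Q ← J — V:collider[open]; C:chain[blocks]; Q:chain[blocks] ⇒ blocked
  5. P → W ← Q ← J — W:collider[blocks]; Q:chain[blocks] ⇒ blocked
Every path is blocked, so P and J are d-separated given {C, F, Q, V}.

Yes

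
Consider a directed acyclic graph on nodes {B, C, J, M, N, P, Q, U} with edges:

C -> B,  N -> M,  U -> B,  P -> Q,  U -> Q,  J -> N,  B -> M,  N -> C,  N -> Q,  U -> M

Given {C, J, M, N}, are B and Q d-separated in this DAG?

No

6 paths connect B and Q; each must be blocked for d-separation to hold:
Path 1: B ← C ← N → Q
  C is a chain here and C is conditioned on, so the path is blocked at C.
Path 2: B ← C ← N → M ← U → Q
  C is a chain here and C is conditioned on, so the path is blocked at C.
Path 3: B ← U → Q
  U is a fork and U is not conditioned on — no node blocks this path, so it is active.
Path 4: B ← U → M ← N → Q
  N is a fork here and N is conditioned on, so the path is blocked at N.
Path 5: B → M ← N → Q
  N is a fork here and N is conditioned on, so the path is blocked at N.
Path 6: B → M ← U → Q
  M is a collider and M is conditioned on, which opens it; U is a fork and U is not conditioned on — no node blocks this path, so it is active.
Since the path B ← U → Q is active, B and Q are not d-separated given {C, J, M, N}.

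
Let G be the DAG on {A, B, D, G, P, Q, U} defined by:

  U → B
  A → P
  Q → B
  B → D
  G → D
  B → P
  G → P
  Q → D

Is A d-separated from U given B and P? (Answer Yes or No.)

3 paths connect A and U; each must be blocked for d-separation to hold:
Path 1: A → P ← G → D ← Q → B ← U
  D is a collider here and neither D nor any of its descendants is conditioned on, so the collider stays closed — the path is blocked at D.
Path 2: A → P ← G → D ← B ← U
  D is a collider here and neither D nor any of its descendants is conditioned on, so the collider stays closed — the path is blocked at D.
Path 3: A → P ← B ← U
  B is a chain here and B is conditioned on, so the path is blocked at B.
Since every path is blocked, d-separation holds.

Yes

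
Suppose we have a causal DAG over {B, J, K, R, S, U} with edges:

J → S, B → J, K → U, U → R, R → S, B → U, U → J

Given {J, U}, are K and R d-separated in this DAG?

We examine all 3 paths between K and R:
Path 1: K → U → J → S ← R
  U is a chain here and U is conditioned on, so the path is blocked at U.
Path 2: K → U → R
  U is a chain here and U is conditioned on, so the path is blocked at U.
Path 3: K → U ← B → J → S ← R
  J is a chain here and J is conditioned on, so the path is blocked at J.
Every path is blocked, so K and R are d-separated given {J, U}.

Yes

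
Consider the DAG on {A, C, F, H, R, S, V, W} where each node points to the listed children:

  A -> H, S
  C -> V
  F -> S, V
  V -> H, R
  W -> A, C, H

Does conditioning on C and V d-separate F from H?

There are 6 undirected paths between F and H; checking each against the conditioning set {C, V}:
  1. F → V ← C ← W → A → H — V:collider[open]; C:chain[blocks]; W:fork[open]; A:chain[open] ⇒ blocked
  2. F → V ← C ← W → H — V:collider[open]; C:chain[blocks]; W:fork[open] ⇒ blocked
  3. F → V → H — V:chain[blocks] ⇒ blocked
  4. F → S ← A ← W → C → V → H — S:collider[blocks]; A:chain[open]; W:fork[open]; C:chain[blocks]; V:chain[blocks] ⇒ blocked
  5. F → S ← A ← W → H — S:collider[blocks]; A:chain[open]; W:fork[open] ⇒ blocked
  6. F → S ← A → H — S:collider[blocks]; A:fork[open] ⇒ blocked
Since every path is blocked, d-separation holds.

Yes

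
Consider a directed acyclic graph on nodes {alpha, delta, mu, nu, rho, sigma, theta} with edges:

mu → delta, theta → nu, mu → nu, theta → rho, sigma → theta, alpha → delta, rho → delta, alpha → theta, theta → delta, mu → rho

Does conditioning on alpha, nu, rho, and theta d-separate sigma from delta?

We examine all 6 paths between sigma and delta:
Path 1: sigma → theta → nu ← mu → delta
  theta is a chain here and theta is conditioned on, so the path is blocked at theta.
Path 2: sigma → theta → nu ← mu → rho → delta
  theta is a chain here and theta is conditioned on, so the path is blocked at theta.
Path 3: sigma → theta ← alpha → delta
  alpha is a fork here and alpha is conditioned on, so the path is blocked at alpha.
Path 4: sigma → theta → delta
  theta is a chain here and theta is conditioned on, so the path is blocked at theta.
Path 5: sigma → theta → rho ← mu → delta
  theta is a chain here and theta is conditioned on, so the path is blocked at theta.
Path 6: sigma → theta → rho → delta
  theta is a chain here and theta is conditioned on, so the path is blocked at theta.
Since every path is blocked, d-separation holds.

Yes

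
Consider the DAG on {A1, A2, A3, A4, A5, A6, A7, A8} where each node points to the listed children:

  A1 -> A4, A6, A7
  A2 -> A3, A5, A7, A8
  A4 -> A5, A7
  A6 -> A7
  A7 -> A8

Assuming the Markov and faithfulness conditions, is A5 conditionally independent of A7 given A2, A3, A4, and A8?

Yes

We examine all 5 paths between A5 and A7:
  1. A5 ← A4 ← A1 → A7 — A4:chain[blocks]; A1:fork[open] ⇒ blocked
  2. A5 ← A4 ← A1 → A6 → A7 — A4:chain[blocks]; A1:fork[open]; A6:chain[open] ⇒ blocked
  3. A5 ← A4 → A7 — A4:fork[blocks] ⇒ blocked
  4. A5 ← A2 → A7 — A2:fork[blocks] ⇒ blocked
  5. A5 ← A2 → A8 ← A7 — A2:fork[blocks]; A8:collider[open] ⇒ blocked
Since every path is blocked, d-separation holds.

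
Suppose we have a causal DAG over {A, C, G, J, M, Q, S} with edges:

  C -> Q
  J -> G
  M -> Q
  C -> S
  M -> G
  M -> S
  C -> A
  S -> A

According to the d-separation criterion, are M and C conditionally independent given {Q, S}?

No — M and C are not d-separated given {Q, S}.

3 paths connect M and C; each must be blocked for d-separation to hold:
Path 1: M → Q ← C
  Q is a collider and Q is conditioned on, which opens it — no node blocks this path, so it is active.
Path 2: M → S ← C
  S is a collider and S is conditioned on, which opens it — no node blocks this path, so it is active.
Path 3: M → S → A ← C
  S is a chain here and S is conditioned on, so the path is blocked at S.
Since the path M → Q ← C is active, M and C are not d-separated given {Q, S}.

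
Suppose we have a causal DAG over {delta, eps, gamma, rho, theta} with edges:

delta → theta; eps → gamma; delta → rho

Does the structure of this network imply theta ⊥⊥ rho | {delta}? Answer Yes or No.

There is one path between theta and rho:
Path 1: theta ← delta → rho
  delta is a fork here and delta is conditioned on, so the path is blocked at delta.
All paths are blocked; theta ⊥ rho | {delta} holds.

Yes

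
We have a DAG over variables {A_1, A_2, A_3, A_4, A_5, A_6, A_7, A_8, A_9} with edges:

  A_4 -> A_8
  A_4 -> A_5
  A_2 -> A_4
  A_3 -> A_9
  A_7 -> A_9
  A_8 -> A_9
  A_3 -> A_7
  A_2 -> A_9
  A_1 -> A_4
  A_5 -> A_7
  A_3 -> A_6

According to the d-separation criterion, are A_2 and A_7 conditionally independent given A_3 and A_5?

Yes — A_2 and A_7 are d-separated given {A_3, A_5}.

6 paths connect A_2 and A_7; each must be blocked for d-separation to hold:
Path 1: A_2 → A_4 → A_8 → A_9 ← A_3 → A_7
  A_9 is a collider here and neither A_9 nor any of its descendants is conditioned on, so the collider stays closed — the path is blocked at A_9.
Path 2: A_2 → A_4 → A_8 → A_9 ← A_7
  A_9 is a collider here and neither A_9 nor any of its descendants is conditioned on, so the collider stays closed — the path is blocked at A_9.
Path 3: A_2 → A_4 → A_5 → A_7
  A_5 is a chain here and A_5 is conditioned on, so the path is blocked at A_5.
Path 4: A_2 → A_9 ← A_3 → A_7
  A_9 is a collider here and neither A_9 nor any of its descendants is conditioned on, so the collider stays closed — the path is blocked at A_9.
Path 5: A_2 → A_9 ← A_7
  A_9 is a collider here and neither A_9 nor any of its descendants is conditioned on, so the collider stays closed — the path is blocked at A_9.
Path 6: A_2 → A_9 ← A_8 ← A_4 → A_5 → A_7
  A_9 is a collider here and neither A_9 nor any of its descendants is conditioned on, so the collider stays closed — the path is blocked at A_9.
All paths are blocked; A_2 ⊥ A_7 | {A_3, A_5} holds.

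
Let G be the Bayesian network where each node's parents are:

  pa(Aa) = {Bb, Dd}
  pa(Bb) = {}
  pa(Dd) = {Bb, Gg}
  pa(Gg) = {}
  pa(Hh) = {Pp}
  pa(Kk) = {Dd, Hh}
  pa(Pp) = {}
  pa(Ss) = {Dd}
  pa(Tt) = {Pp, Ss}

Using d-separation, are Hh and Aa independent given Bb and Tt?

No

We examine all 4 paths between Hh and Aa:
Path 1: Hh ← Pp → Tt ← Ss ← Dd ← Bb → Aa
  Bb is a fork here and Bb is conditioned on, so the path is blocked at Bb.
Path 2: Hh ← Pp → Tt ← Ss ← Dd → Aa
  Pp is a fork and Pp is not conditioned on; Tt is a collider and Tt is conditioned on, which opens it; Ss is a chain and Ss is not conditioned on; Dd is a fork and Dd is not conditioned on — no node blocks this path, so it is active.
Path 3: Hh → Kk ← Dd ← Bb → Aa
  Kk is a collider here and neither Kk nor any of its descendants is conditioned on, so the collider stays closed — the path is blocked at Kk.
Path 4: Hh → Kk ← Dd → Aa
  Kk is a collider here and neither Kk nor any of its descendants is conditioned on, so the collider stays closed — the path is blocked at Kk.
Because an active path exists, Hh and Aa are not d-separated.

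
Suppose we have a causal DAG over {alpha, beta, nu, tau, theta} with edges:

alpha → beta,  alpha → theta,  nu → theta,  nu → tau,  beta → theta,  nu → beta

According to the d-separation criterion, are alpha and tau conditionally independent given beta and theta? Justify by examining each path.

Enumerating the 4 paths from alpha to tau and testing each for blocking by {beta, theta}:
Path 1: alpha → beta → theta ← nu → tau
  beta is a chain here and beta is conditioned on, so the path is blocked at beta.
Path 2: alpha → beta ← nu → tau
  beta is a collider and beta is conditioned on, which opens it; nu is a fork and nu is not conditioned on — no node blocks this path, so it is active.
Path 3: alpha → theta ← beta ← nu → tau
  beta is a chain here and beta is conditioned on, so the path is blocked at beta.
Path 4: alpha → theta ← nu → tau
  theta is a collider and theta is conditioned on, which opens it; nu is a fork and nu is not conditioned on — no node blocks this path, so it is active.
Because an active path exists, alpha and tau are not d-separated.

No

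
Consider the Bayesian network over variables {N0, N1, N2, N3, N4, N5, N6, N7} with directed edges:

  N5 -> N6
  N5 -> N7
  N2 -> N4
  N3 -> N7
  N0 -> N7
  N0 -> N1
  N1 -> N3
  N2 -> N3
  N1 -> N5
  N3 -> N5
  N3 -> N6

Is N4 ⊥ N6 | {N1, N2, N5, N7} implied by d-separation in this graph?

We examine all 6 paths between N4 and N6:
Path 1: N4 ← N2 → N3 ← N1 → N5 → N6
  N2 is a fork here and N2 is conditioned on, so the path is blocked at N2.
Path 2: N4 ← N2 → N3 ← N1 ← N0 → N7 ← N5 → N6
  N2 is a fork here and N2 is conditioned on, so the path is blocked at N2.
Path 3: N4 ← N2 → N3 → N5 → N6
  N2 is a fork here and N2 is conditioned on, so the path is blocked at N2.
Path 4: N4 ← N2 → N3 → N6
  N2 is a fork here and N2 is conditioned on, so the path is blocked at N2.
Path 5: N4 ← N2 → N3 → N7 ← N5 → N6
  N2 is a fork here and N2 is conditioned on, so the path is blocked at N2.
Path 6: N4 ← N2 → N3 → N7 ← N0 → N1 → N5 → N6
  N2 is a fork here and N2 is conditioned on, so the path is blocked at N2.
All paths are blocked; N4 ⊥ N6 | {N1, N2, N5, N7} holds.

Yes — N4 and N6 are d-separated given {N1, N2, N5, N7}.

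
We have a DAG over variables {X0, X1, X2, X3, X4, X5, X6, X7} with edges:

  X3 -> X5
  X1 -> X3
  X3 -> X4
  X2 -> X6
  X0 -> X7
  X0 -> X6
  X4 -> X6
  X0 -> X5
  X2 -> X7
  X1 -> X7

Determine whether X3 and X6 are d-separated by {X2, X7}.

No

We examine all 5 paths between X3 and X6:
Path 1: X3 → X4 → X6
  X4 is a chain and X4 is not conditioned on — no node blocks this path, so it is active.
Path 2: X3 → X5 ← X0 → X7 ← X2 → X6
  X5 is a collider here and neither X5 nor any of its descendants is conditioned on, so the collider stays closed — the path is blocked at X5.
Path 3: X3 → X5 ← X0 → X6
  X5 is a collider here and neither X5 nor any of its descendants is conditioned on, so the collider stays closed — the path is blocked at X5.
Path 4: X3 ← X1 → X7 ← X0 → X6
  X1 is a fork and X1 is not conditioned on; X7 is a collider and X7 is conditioned on, which opens it; X0 is a fork and X0 is not conditioned on — no node blocks this path, so it is active.
Path 5: X3 ← X1 → X7 ← X2 → X6
  X2 is a fork here and X2 is conditioned on, so the path is blocked at X2.
Because an active path exists, X3 and X6 are not d-separated.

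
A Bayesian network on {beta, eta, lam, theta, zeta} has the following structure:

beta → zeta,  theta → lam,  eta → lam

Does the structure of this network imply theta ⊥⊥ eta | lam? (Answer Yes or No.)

Only one path connects theta and eta:
Path 1: theta → lam ← eta
  lam is a collider and lam is conditioned on, which opens it — no node blocks this path, so it is active.
At least one path is unblocked, so d-separation fails.

No — theta and eta are not d-separated given {lam}.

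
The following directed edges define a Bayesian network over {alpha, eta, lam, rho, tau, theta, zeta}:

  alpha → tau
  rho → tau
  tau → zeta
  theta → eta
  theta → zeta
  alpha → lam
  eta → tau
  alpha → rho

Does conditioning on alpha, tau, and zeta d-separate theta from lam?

Enumerating the 4 paths from theta to lam and testing each for blocking by {alpha, tau, zeta}:
Path 1: theta → eta → tau ← alpha → lam
  alpha is a fork here and alpha is conditioned on, so the path is blocked at alpha.
Path 2: theta → eta → tau ← rho ← alpha → lam
  alpha is a fork here and alpha is conditioned on, so the path is blocked at alpha.
Path 3: theta → zeta ← tau ← alpha → lam
  tau is a chain here and tau is conditioned on, so the path is blocked at tau.
Path 4: theta → zeta ← tau ← rho ← alpha → lam
  tau is a chain here and tau is conditioned on, so the path is blocked at tau.
Since every path is blocked, d-separation holds.

Yes — theta and lam are d-separated given {alpha, tau, zeta}.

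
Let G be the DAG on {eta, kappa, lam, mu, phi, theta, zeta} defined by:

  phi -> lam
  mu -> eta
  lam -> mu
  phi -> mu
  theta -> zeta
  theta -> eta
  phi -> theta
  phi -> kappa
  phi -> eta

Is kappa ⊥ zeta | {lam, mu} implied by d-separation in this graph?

4 paths connect kappa and zeta; each must be blocked for d-separation to hold:
  1. kappa ← phi → theta → zeta — phi:fork[open]; theta:chain[open] ⇒ active
  2. kappa ← phi → lam → mu → eta ← theta → zeta — phi:fork[open]; lam:chain[blocks]; mu:chain[blocks]; eta:collider[blocks]; theta:fork[open] ⇒ blocked
  3. kappa ← phi → eta ← theta → zeta — phi:fork[open]; eta:collider[blocks]; theta:fork[open] ⇒ blocked
  4. kappa ← phi → mu → eta ← theta → zeta — phi:fork[open]; mu:chain[blocks]; eta:collider[blocks]; theta:fork[open] ⇒ blocked
Since the path kappa ← phi → theta → zeta is active, kappa and zeta are not d-separated given {lam, mu}.

No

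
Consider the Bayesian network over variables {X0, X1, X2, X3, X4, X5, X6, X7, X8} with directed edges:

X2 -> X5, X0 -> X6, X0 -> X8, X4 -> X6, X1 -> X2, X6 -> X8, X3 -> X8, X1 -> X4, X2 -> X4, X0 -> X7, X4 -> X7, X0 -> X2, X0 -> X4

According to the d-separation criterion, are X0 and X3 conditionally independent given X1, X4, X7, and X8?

6 paths connect X0 and X3; each must be blocked for d-separation to hold:
  1. X0 → X7 ← X4 → X6 → X8 ← X3 — X7:collider[open]; X4:fork[blocks]; X6:chain[open]; X8:collider[open] ⇒ blocked
  2. X0 → X6 → X8 ← X3 — X6:chain[open]; X8:collider[open] ⇒ active
  3. X0 → X4 → X6 → X8 ← X3 — X4:chain[blocks]; X6:chain[open]; X8:collider[open] ⇒ blocked
  4. X0 → X2 ← X1 → X4 → X6 → X8 ← X3 — X2:collider[open]; X1:fork[blocks]; X4:chain[blocks]; X6:chain[open]; X8:collider[open] ⇒ blocked
  5. X0 → X2 → X4 → X6 → X8 ← X3 — X2:chain[open]; X4:chain[blocks]; X6:chain[open]; X8:collider[open] ⇒ blocked
  6. X0 → X8 ← X3 — X8:collider[open] ⇒ active
At least one path is unblocked, so d-separation fails.

No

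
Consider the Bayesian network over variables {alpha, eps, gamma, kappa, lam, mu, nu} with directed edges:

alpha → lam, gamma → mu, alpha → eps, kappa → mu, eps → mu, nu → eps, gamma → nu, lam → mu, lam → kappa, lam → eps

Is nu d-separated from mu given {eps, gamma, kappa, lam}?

There are 6 undirected paths between nu and mu; checking each against the conditioning set {eps, gamma, kappa, lam}:
  1. nu ← gamma → mu — gamma:fork[blocks] ⇒ blocked
  2. nu → eps ← lam → kappa → mu — eps:collider[open]; lam:fork[blocks]; kappa:chain[blocks] ⇒ blocked
  3. nu → eps ← lam → mu — eps:collider[open]; lam:fork[blocks] ⇒ blocked
  4. nu → eps ← alpha → lam → kappa → mu — eps:collider[open]; alpha:fork[open]; lam:chain[blocks]; kappa:chain[blocks] ⇒ blocked
  5. nu → eps ← alpha → lam → mu — eps:collider[open]; alpha:fork[open]; lam:chain[blocks] ⇒ blocked
  6. nu → eps → mu — eps:chain[blocks] ⇒ blocked
Every path is blocked, so nu and mu are d-separated given {eps, gamma, kappa, lam}.

Yes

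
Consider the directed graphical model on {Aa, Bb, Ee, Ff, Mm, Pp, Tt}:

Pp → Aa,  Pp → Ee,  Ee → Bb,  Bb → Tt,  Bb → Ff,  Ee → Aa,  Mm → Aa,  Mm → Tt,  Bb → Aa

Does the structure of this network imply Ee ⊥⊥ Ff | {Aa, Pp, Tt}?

We examine all 5 paths between Ee and Ff:
Path 1: Ee → Aa ← Mm → Tt ← Bb → Ff
  Aa is a collider and Aa is conditioned on, which opens it; Mm is a fork and Mm is not conditioned on; Tt is a collider and Tt is conditioned on, which opens it; Bb is a fork and Bb is not conditioned on — no node blocks this path, so it is active.
Path 2: Ee → Aa ← Bb → Ff
  Aa is a collider and Aa is conditioned on, which opens it; Bb is a fork and Bb is not conditioned on — no node blocks this path, so it is active.
Path 3: Ee ← Pp → Aa ← Mm → Tt ← Bb → Ff
  Pp is a fork here and Pp is conditioned on, so the path is blocked at Pp.
Path 4: Ee ← Pp → Aa ← Bb → Ff
  Pp is a fork here and Pp is conditioned on, so the path is blocked at Pp.
Path 5: Ee → Bb → Ff
  Bb is a chain and Bb is not conditioned on — no node blocks this path, so it is active.
Because an active path exists, Ee and Ff are not d-separated.

No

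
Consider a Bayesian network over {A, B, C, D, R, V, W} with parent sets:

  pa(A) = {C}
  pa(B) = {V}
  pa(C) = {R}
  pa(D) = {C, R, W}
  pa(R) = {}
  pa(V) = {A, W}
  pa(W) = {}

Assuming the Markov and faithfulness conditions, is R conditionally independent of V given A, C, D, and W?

4 paths connect R and V; each must be blocked for d-separation to hold:
Path 1: R → C → A → V
  C is a chain here and C is conditioned on, so the path is blocked at C.
Path 2: R → C → D ← W → V
  C is a chain here and C is conditioned on, so the path is blocked at C.
Path 3: R → D ← W → V
  W is a fork here and W is conditioned on, so the path is blocked at W.
Path 4: R → D ← C → A → V
  C is a fork here and C is conditioned on, so the path is blocked at C.
Every path is blocked, so R and V are d-separated given {A, C, D, W}.

Yes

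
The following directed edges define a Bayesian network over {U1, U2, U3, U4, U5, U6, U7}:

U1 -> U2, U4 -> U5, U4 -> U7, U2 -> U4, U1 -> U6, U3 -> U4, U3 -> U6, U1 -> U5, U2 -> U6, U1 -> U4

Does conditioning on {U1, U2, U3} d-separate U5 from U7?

No — U5 and U7 are not d-separated given {U1, U2, U3}.

Enumerating the 6 paths from U5 to U7 and testing each for blocking by {U1, U2, U3}:
Path 1: U5 ← U4 → U7
  U4 is a fork and U4 is not conditioned on — no node blocks this path, so it is active.
Path 2: U5 ← U1 → U4 → U7
  U1 is a fork here and U1 is conditioned on, so the path is blocked at U1.
Path 3: U5 ← U1 → U6 ← U3 → U4 → U7
  U1 is a fork here and U1 is conditioned on, so the path is blocked at U1.
Path 4: U5 ← U1 → U6 ← U2 → U4 → U7
  U1 is a fork here and U1 is conditioned on, so the path is blocked at U1.
Path 5: U5 ← U1 → U2 → U4 → U7
  U1 is a fork here and U1 is conditioned on, so the path is blocked at U1.
Path 6: U5 ← U1 → U2 → U6 ← U3 → U4 → U7
  U1 is a fork here and U1 is conditioned on, so the path is blocked at U1.
Since the path U5 ← U4 → U7 is active, U5 and U7 are not d-separated given {U1, U2, U3}.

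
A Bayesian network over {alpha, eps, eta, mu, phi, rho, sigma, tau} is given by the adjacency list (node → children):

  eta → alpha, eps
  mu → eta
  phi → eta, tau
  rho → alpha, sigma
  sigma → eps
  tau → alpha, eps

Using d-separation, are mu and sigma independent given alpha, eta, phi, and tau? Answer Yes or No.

Yes — mu and sigma are d-separated given {alpha, eta, phi, tau}.

We examine all 6 paths between mu and sigma:
Path 1: mu → eta → alpha ← rho → sigma
  eta is a chain here and eta is conditioned on, so the path is blocked at eta.
Path 2: mu → eta → alpha ← tau → eps ← sigma
  eta is a chain here and eta is conditioned on, so the path is blocked at eta.
Path 3: mu → eta → eps ← sigma
  eta is a chain here and eta is conditioned on, so the path is blocked at eta.
Path 4: mu → eta → eps ← tau → alpha ← rho → sigma
  eta is a chain here and eta is conditioned on, so the path is blocked at eta.
Path 5: mu → eta ← phi → tau → alpha ← rho → sigma
  phi is a fork here and phi is conditioned on, so the path is blocked at phi.
Path 6: mu → eta ← phi → tau → eps ← sigma
  phi is a fork here and phi is conditioned on, so the path is blocked at phi.
Every path is blocked, so mu and sigma are d-separated given {alpha, eta, phi, tau}.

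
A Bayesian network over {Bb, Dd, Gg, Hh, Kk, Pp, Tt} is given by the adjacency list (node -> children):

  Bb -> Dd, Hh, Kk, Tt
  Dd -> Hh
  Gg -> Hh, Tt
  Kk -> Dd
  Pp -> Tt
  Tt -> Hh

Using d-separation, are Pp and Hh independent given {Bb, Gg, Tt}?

Enumerating the 5 paths from Pp to Hh and testing each for blocking by {Bb, Gg, Tt}:
  1. Pp → Tt ← Gg → Hh — Tt:collider[open]; Gg:fork[blocks] ⇒ blocked
  2. Pp → Tt ← Bb → Kk → Dd → Hh — Tt:collider[open]; Bb:fork[blocks]; Kk:chain[open]; Dd:chain[open] ⇒ blocked
  3. Pp → Tt ← Bb → Dd → Hh — Tt:collider[open]; Bb:fork[blocks]; Dd:chain[open] ⇒ blocked
  4. Pp → Tt ← Bb → Hh — Tt:collider[open]; Bb:fork[blocks] ⇒ blocked
  5. Pp → Tt → Hh — Tt:chain[blocks] ⇒ blocked
All paths are blocked; Pp ⊥ Hh | {Bb, Gg, Tt} holds.

Yes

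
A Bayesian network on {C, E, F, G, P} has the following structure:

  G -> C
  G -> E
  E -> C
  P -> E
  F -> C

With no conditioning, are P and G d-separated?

2 paths connect P and G; each must be blocked for d-separation to hold:
  1. P → E → C ← G — E:chain[open]; C:collider[blocks] ⇒ blocked
  2. P → E ← G — E:collider[blocks] ⇒ blocked
All paths are blocked; P ⊥ G | ∅ holds.

Yes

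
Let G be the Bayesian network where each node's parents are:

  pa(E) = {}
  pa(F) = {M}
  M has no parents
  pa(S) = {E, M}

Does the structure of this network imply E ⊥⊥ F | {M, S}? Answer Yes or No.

Yes — E and F are d-separated given {M, S}.

There is one path between E and F:
Path 1: E → S ← M → F
  M is a fork here and M is conditioned on, so the path is blocked at M.
Since every path is blocked, d-separation holds.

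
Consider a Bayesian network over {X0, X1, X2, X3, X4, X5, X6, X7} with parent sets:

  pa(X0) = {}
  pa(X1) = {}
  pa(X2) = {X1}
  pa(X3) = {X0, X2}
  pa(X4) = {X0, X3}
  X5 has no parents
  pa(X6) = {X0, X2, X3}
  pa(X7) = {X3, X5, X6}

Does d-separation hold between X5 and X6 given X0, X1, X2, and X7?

No

Enumerating the 5 paths from X5 to X6 and testing each for blocking by {X0, X1, X2, X7}:
  1. X5 → X7 ← X3 → X4 ← X0 → X6 — X7:collider[open]; X3:fork[open]; X4:collider[blocks]; X0:fork[blocks] ⇒ blocked
  2. X5 → X7 ← X3 → X6 — X7:collider[open]; X3:fork[open] ⇒ active
  3. X5 → X7 ← X3 ← X2 → X6 — X7:collider[open]; X3:chain[open]; X2:fork[blocks] ⇒ blocked
  4. X5 → X7 ← X3 ← X0 → X6 — X7:collider[open]; X3:chain[open]; X0:fork[blocks] ⇒ blocked
  5. X5 → X7 ← X6 — X7:collider[open] ⇒ active
At least one path is unblocked, so d-separation fails.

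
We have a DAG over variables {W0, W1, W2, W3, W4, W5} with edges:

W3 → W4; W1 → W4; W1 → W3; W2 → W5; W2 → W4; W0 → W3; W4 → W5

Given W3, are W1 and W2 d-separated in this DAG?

Yes — W1 and W2 are d-separated given {W3}.

There are 4 undirected paths between W1 and W2; checking each against the conditioning set {W3}:
  1. W1 → W3 → W4 → W5 ← W2 — W3:chain[blocks]; W4:chain[open]; W5:collider[blocks] ⇒ blocked
  2. W1 → W3 → W4 ← W2 — W3:chain[blocks]; W4:collider[blocks] ⇒ blocked
  3. W1 → W4 → W5 ← W2 — W4:chain[open]; W5:collider[blocks] ⇒ blocked
  4. W1 → W4 ← W2 — W4:collider[blocks] ⇒ blocked
Since every path is blocked, d-separation holds.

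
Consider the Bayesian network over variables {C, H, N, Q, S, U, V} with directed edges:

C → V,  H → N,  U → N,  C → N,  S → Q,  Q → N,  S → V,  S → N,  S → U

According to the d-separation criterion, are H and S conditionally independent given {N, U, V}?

No

4 paths connect H and S; each must be blocked for d-separation to hold:
Path 1: H → N ← U ← S
  U is a chain here and U is conditioned on, so the path is blocked at U.
Path 2: H → N ← S
  N is a collider and N is conditioned on, which opens it — no node blocks this path, so it is active.
Path 3: H → N ← C → V ← S
  N is a collider and N is conditioned on, which opens it; C is a fork and C is not conditioned on; V is a collider and V is conditioned on, which opens it — no node blocks this path, so it is active.
Path 4: H → N ← Q ← S
  N is a collider and N is conditioned on, which opens it; Q is a chain and Q is not conditioned on — no node blocks this path, so it is active.
Since the path H → N ← S is active, H and S are not d-separated given {N, U, V}.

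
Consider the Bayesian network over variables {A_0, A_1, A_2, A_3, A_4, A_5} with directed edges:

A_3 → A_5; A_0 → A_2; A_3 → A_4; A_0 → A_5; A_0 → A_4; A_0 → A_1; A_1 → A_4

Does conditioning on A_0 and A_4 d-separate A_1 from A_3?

No

We examine all 4 paths between A_1 and A_3:
  1. A_1 → A_4 ← A_3 — A_4:collider[open] ⇒ active
  2. A_1 → A_4 ← A_0 → A_5 ← A_3 — A_4:collider[open]; A_0:fork[blocks]; A_5:collider[blocks] ⇒ blocked
  3. A_1 ← A_0 → A_4 ← A_3 — A_0:fork[blocks]; A_4:collider[open] ⇒ blocked
  4. A_1 ← A_0 → A_5 ← A_3 — A_0:fork[blocks]; A_5:collider[blocks] ⇒ blocked
At least one path is unblocked, so d-separation fails.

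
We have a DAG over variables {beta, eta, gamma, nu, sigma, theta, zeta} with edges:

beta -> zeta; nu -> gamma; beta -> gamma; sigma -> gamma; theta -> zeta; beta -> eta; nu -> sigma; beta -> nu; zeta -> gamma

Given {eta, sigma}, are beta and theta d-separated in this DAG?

Enumerating the 4 paths from beta to theta and testing each for blocking by {eta, sigma}:
Path 1: beta → zeta ← theta
  zeta is a collider here and neither zeta nor any of its descendants is conditioned on, so the collider stays closed — the path is blocked at zeta.
Path 2: beta → nu → sigma → gamma ← zeta ← theta
  sigma is a chain here and sigma is conditioned on, so the path is blocked at sigma.
Path 3: beta → nu → gamma ← zeta ← theta
  gamma is a collider here and neither gamma nor any of its descendants is conditioned on, so the collider stays closed — the path is blocked at gamma.
Path 4: beta → gamma ← zeta ← theta
  gamma is a collider here and neither gamma nor any of its descendants is conditioned on, so the collider stays closed — the path is blocked at gamma.
Since every path is blocked, d-separation holds.

Yes — beta and theta are d-separated given {eta, sigma}.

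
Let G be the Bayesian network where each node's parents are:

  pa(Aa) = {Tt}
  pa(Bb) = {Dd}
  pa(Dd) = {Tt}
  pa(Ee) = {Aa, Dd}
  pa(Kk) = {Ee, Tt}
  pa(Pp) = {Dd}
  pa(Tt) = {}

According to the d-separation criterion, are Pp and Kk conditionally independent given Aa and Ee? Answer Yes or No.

No

4 paths connect Pp and Kk; each must be blocked for d-separation to hold:
Path 1: Pp ← Dd → Ee → Kk
  Ee is a chain here and Ee is conditioned on, so the path is blocked at Ee.
Path 2: Pp ← Dd → Ee ← Aa ← Tt → Kk
  Aa is a chain here and Aa is conditioned on, so the path is blocked at Aa.
Path 3: Pp ← Dd ← Tt → Kk
  Dd is a chain and Dd is not conditioned on; Tt is a fork and Tt is not conditioned on — no node blocks this path, so it is active.
Path 4: Pp ← Dd ← Tt → Aa → Ee → Kk
  Aa is a chain here and Aa is conditioned on, so the path is blocked at Aa.
At least one path is unblocked, so d-separation fails.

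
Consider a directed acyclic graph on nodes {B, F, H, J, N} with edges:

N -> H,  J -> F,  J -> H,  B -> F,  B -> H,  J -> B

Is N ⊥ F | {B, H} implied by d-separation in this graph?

No — N and F are not d-separated given {B, H}.

We examine all 4 paths between N and F:
Path 1: N → H ← J → F
  H is a collider and H is conditioned on, which opens it; J is a fork and J is not conditioned on — no node blocks this path, so it is active.
Path 2: N → H ← J → B → F
  B is a chain here and B is conditioned on, so the path is blocked at B.
Path 3: N → H ← B ← J → F
  B is a chain here and B is conditioned on, so the path is blocked at B.
Path 4: N → H ← B → F
  B is a fork here and B is conditioned on, so the path is blocked at B.
Since the path N → H ← J → F is active, N and F are not d-separated given {B, H}.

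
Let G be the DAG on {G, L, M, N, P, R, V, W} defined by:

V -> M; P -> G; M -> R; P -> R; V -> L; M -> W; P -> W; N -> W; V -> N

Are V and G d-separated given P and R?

Yes

Enumerating the 4 paths from V to G and testing each for blocking by {P, R}:
Path 1: V → N → W ← M → R ← P → G
  W is a collider here and neither W nor any of its descendants is conditioned on, so the collider stays closed — the path is blocked at W.
Path 2: V → N → W ← P → G
  W is a collider here and neither W nor any of its descendants is conditioned on, so the collider stays closed — the path is blocked at W.
Path 3: V → M → W ← P → G
  W is a collider here and neither W nor any of its descendants is conditioned on, so the collider stays closed — the path is blocked at W.
Path 4: V → M → R ← P → G
  P is a fork here and P is conditioned on, so the path is blocked at P.
Since every path is blocked, d-separation holds.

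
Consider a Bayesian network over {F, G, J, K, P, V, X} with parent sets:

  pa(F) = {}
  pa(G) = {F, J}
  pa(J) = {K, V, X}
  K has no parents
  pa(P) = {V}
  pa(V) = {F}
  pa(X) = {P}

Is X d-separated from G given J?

4 paths connect X and G; each must be blocked for d-separation to hold:
Path 1: X → J → G
  J is a chain here and J is conditioned on, so the path is blocked at J.
Path 2: X → J ← V ← F → G
  J is a collider and J is conditioned on, which opens it; V is a chain and V is not conditioned on; F is a fork and F is not conditioned on — no node blocks this path, so it is active.
Path 3: X ← P ← V ← F → G
  P is a chain and P is not conditioned on; V is a chain and V is not conditioned on; F is a fork and F is not conditioned on — no node blocks this path, so it is active.
Path 4: X ← P ← V → J → G
  J is a chain here and J is conditioned on, so the path is blocked at J.
Because an active path exists, X and G are not d-separated.

No — X and G are not d-separated given {J}.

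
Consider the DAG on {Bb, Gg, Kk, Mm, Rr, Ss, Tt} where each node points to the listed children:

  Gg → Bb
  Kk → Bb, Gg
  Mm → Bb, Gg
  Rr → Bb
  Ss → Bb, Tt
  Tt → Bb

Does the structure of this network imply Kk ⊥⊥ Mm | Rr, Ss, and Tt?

Yes

Enumerating the 4 paths from Kk to Mm and testing each for blocking by {Rr, Ss, Tt}:
  1. Kk → Gg ← Mm — Gg:collider[blocks] ⇒ blocked
  2. Kk → Gg → Bb ← Mm — Gg:chain[open]; Bb:collider[blocks] ⇒ blocked
  3. Kk → Bb ← Mm — Bb:collider[blocks] ⇒ blocked
  4. Kk → Bb ← Gg ← Mm — Bb:collider[blocks]; Gg:chain[open] ⇒ blocked
Since every path is blocked, d-separation holds.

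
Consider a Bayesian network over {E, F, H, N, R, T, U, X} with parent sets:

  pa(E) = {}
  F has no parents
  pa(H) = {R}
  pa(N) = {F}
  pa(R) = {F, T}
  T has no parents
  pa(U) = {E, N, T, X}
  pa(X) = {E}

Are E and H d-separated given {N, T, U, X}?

4 paths connect E and H; each must be blocked for d-separation to hold:
Path 1: E → X → U ← N ← F → R → H
  X is a chain here and X is conditioned on, so the path is blocked at X.
Path 2: E → X → U ← T → R → H
  X is a chain here and X is conditioned on, so the path is blocked at X.
Path 3: E → U ← N ← F → R → H
  N is a chain here and N is conditioned on, so the path is blocked at N.
Path 4: E → U ← T → R → H
  T is a fork here and T is conditioned on, so the path is blocked at T.
Since every path is blocked, d-separation holds.

Yes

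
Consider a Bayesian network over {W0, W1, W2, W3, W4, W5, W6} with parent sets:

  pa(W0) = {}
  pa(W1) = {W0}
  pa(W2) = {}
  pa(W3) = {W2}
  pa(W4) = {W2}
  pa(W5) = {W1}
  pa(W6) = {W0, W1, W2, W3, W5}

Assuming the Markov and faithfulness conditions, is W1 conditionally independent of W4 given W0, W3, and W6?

No

6 paths connect W1 and W4; each must be blocked for d-separation to hold:
  1. W1 → W6 ← W2 → W4 — W6:collider[open]; W2:fork[open] ⇒ active
  2. W1 → W6 ← W3 ← W2 → W4 — W6:collider[open]; W3:chain[blocks]; W2:fork[open] ⇒ blocked
  3. W1 → W5 → W6 ← W2 → W4 — W5:chain[open]; W6:collider[open]; W2:fork[open] ⇒ active
  4. W1 → W5 → W6 ← W3 ← W2 → W4 — W5:chain[open]; W6:collider[open]; W3:chain[blocks]; W2:fork[open] ⇒ blocked
  5. W1 ← W0 → W6 ← W2 → W4 — W0:fork[blocks]; W6:collider[open]; W2:fork[open] ⇒ blocked
  6. W1 ← W0 → W6 ← W3 ← W2 → W4 — W0:fork[blocks]; W6:collider[open]; W3:chain[blocks]; W2:fork[open] ⇒ blocked
At least one path is unblocked, so d-separation fails.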